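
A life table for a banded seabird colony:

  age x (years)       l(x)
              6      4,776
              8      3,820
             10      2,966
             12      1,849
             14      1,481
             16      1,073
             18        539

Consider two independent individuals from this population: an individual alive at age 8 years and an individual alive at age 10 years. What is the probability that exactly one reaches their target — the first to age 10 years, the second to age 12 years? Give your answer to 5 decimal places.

0.43178

p₁ = l(10)/l(8) = 2,966/3,820 = 0.776440; p₂ = l(12)/l(10) = 1,849/2,966 = 0.623399.
P(exactly one) = p₁(1−p₂) + (1−p₁)p₂ = 0.292408 + 0.139367 = 0.431775.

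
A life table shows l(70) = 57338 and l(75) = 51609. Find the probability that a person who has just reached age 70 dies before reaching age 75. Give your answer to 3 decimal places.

P(die before 75 | alive at 70) = 1 − l(75)/l(70) = 1 − 51609/57338 = (5729)/57338 = 0.099916.

0.100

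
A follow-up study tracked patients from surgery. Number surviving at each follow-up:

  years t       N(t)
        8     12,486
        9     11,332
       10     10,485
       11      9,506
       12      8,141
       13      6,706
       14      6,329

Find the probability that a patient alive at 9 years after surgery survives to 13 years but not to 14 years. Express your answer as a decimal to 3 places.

0.033

This is the probability of reaching 13 but not 14, conditional on being alive at 9: (N(13) − N(14)) / N(9).
= (6,706 − 6,329) / 11,332 = 377 / 11,332 = 0.033269.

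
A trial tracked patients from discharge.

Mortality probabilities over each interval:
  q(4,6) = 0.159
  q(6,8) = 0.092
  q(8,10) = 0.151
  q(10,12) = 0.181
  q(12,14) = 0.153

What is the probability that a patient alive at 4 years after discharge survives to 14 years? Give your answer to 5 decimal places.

0.44974

P(survive 4→14) = (1 − 0.159) × (1 − 0.092) × (1 − 0.151) × (1 − 0.181) × (1 − 0.153).
= 0.841 × 0.908 × 0.849 × 0.819 × 0.847 = 0.449735.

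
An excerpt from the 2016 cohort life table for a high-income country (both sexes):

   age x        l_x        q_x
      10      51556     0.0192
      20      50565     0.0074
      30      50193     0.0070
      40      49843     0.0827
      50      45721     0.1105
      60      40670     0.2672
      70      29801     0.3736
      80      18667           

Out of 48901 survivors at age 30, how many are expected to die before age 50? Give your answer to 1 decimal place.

The relevant probability is 1 − 45721/50193 = 0.089096.
Expected number = 48901 × 0.089096 = 4356.9.

4356.9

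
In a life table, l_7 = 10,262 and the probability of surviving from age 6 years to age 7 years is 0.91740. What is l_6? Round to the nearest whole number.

11186

l_6 = l_7 / p = 10,262 / 0.91740 = 11186.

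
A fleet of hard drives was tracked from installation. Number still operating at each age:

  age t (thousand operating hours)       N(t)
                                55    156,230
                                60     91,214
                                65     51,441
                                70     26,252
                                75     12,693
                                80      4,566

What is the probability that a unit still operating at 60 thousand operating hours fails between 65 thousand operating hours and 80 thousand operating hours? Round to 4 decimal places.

0.5139

This is the probability of reaching 65 but not 80, conditional on being operational at 60: (N(65) − N(80)) / N(60).
= (51,441 − 4,566) / 91,214 = 46,875 / 91,214 = 0.513901.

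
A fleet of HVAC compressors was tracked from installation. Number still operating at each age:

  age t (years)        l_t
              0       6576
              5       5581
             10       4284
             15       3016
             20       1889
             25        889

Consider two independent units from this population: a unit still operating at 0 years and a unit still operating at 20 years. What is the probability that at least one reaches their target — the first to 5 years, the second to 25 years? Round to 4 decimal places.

p₁ = l_5/l_0 = 5581/6576 = 0.848692; p₂ = l_25/l_20 = 889/1889 = 0.470619.
P(at least one) = 1 − (1−p₁)(1−p₂) = 1 − 0.151308 × 0.529381 = 0.919900.

0.9199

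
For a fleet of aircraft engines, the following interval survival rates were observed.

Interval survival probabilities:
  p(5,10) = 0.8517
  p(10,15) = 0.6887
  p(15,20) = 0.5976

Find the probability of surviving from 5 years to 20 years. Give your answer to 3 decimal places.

0.351

Survival from 5 to 20 is the product of surviving each interval: 0.8517 × 0.6887 × 0.5976.
= 0.350532.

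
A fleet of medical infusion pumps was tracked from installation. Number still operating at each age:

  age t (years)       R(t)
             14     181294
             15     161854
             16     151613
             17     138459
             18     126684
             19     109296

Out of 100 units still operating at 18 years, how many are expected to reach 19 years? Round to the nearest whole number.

The relevant probability is 109296/126684 = 0.862745.
Expected number = 100 × 0.862745 = 86.

86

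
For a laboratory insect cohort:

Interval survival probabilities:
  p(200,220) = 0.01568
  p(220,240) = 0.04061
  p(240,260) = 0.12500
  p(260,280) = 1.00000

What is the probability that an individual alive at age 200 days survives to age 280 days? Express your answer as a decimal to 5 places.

0.00008

Survival from 200 to 280 is the product of surviving each interval: 0.01568 × 0.04061 × 0.12500 × 1.00000.
= 0.000080.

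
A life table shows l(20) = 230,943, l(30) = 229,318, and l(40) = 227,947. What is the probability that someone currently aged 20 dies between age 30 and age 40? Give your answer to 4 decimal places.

0.0059

This is the probability of reaching 30 but not 40, conditional on being alive at 20: (l(30) − l(40)) / l(20).
= (229,318 − 227,947) / 230,943 = 1,371 / 230,943 = 0.005937.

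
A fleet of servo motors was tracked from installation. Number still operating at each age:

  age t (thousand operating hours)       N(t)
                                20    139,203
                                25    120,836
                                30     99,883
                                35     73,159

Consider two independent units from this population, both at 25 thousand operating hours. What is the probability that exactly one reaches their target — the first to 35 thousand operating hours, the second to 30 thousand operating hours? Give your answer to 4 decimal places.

0.4311

p₁ = N(35)/N(25) = 73,159/120,836 = 0.605440; p₂ = N(30)/N(25) = 99,883/120,836 = 0.826600.
P(exactly one) = p₁(1−p₂) + (1−p₁)p₂ = 0.104983 + 0.326143 = 0.431127.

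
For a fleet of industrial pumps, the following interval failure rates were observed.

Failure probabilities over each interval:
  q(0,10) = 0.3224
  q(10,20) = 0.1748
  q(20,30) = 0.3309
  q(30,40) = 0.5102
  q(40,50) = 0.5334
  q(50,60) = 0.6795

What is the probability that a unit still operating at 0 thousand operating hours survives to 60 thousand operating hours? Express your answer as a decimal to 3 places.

0.027

Chaining the interval survival probabilities: (1 − 0.3224) × (1 − 0.1748) × (1 − 0.3309) × (1 − 0.5102) × (1 − 0.5334) × (1 − 0.6795).
= 0.6776 × 0.8252 × 0.6691 × 0.4898 × 0.4666 × 0.3205 = 0.027404.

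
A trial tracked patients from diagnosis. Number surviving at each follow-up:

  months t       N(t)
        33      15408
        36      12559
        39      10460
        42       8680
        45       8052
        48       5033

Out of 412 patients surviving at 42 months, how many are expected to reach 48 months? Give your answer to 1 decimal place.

238.9

The relevant probability is 5033/8680 = 0.579839.
Expected number = 412 × 0.579839 = 238.9.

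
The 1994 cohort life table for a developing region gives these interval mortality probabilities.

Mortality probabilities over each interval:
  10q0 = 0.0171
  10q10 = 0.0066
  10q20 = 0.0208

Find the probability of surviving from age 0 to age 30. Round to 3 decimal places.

The overall survival probability is (1 − 0.0171) × (1 − 0.0066) × (1 − 0.0208).
= 0.9829 × 0.9934 × 0.9792 = 0.956103.

0.956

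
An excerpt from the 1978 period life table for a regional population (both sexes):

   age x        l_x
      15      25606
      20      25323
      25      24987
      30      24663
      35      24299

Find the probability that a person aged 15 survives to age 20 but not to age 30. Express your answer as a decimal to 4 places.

We want 5|10q15 = (l_20 − l_30)/l_15.
This is the probability of reaching 20 but not 30, conditional on being alive at 15: (l_20 − l_30) / l_15.
= (25323 − 24663) / 25606 = 660 / 25606 = 0.025775.

0.0258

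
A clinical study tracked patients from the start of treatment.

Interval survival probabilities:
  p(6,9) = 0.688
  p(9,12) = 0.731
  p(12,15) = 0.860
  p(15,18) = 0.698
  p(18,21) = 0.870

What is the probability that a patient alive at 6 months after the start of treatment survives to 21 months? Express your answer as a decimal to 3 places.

P(survive 6→21) = 0.688 × 0.731 × 0.860 × 0.698 × 0.870.
= 0.262651.

0.263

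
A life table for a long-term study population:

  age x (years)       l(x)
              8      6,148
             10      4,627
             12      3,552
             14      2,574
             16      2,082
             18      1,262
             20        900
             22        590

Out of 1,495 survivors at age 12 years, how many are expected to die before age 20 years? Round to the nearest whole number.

The relevant probability is 1 − 900/3,552 = 0.746622.
Expected number = 1,495 × 0.746622 = 1116.

1116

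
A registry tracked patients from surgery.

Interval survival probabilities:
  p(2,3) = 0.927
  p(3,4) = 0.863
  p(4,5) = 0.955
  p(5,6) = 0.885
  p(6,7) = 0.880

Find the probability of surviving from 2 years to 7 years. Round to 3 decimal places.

Survival from 2 to 7 is the product of surviving each interval: 0.927 × 0.863 × 0.955 × 0.885 × 0.880.
= 0.595004.

0.595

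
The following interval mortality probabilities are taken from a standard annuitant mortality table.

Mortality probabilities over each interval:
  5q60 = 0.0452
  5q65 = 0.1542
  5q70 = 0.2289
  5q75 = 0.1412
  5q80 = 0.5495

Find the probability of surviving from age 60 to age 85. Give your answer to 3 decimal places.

0.241

The overall survival probability is (1 − 0.0452) × (1 − 0.1542) × (1 − 0.2289) × (1 − 0.1412) × (1 − 0.5495).
= 0.9548 × 0.8458 × 0.7711 × 0.8588 × 0.4505 = 0.240923.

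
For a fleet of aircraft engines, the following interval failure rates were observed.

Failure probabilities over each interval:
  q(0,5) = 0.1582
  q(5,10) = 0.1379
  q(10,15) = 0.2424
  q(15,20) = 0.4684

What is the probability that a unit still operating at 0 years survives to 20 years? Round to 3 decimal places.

0.292

Chaining the interval survival probabilities: (1 − 0.1582) × (1 − 0.1379) × (1 − 0.2424) × (1 − 0.4684).
= 0.8418 × 0.8621 × 0.7576 × 0.5316 = 0.292275.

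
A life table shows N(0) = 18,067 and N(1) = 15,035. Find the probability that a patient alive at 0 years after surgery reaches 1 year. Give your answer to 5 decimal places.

0.83218

The conditional survival probability is N(1)/N(0) = 15,035/18,067 = 0.832180.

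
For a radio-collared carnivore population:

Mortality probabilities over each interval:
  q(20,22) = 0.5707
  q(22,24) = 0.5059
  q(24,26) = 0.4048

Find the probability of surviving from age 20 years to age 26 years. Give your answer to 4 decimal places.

0.1263

Chaining the interval survival probabilities: (1 − 0.5707) × (1 − 0.5059) × (1 − 0.4048).
= 0.4293 × 0.4941 × 0.5952 = 0.126252.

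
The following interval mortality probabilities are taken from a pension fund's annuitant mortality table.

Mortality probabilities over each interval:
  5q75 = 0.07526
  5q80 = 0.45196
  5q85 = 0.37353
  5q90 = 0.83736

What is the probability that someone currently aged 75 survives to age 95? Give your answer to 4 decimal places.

0.0516

The overall survival probability is (1 − 0.07526) × (1 − 0.45196) × (1 − 0.37353) × (1 − 0.83736).
= 0.92474 × 0.54804 × 0.62647 × 0.16264 = 0.051637.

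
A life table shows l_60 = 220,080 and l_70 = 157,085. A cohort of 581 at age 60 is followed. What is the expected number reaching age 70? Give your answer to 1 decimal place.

414.7

The relevant probability is 157,085/220,080 = 0.713763.
Expected number = 581 × 0.713763 = 414.7.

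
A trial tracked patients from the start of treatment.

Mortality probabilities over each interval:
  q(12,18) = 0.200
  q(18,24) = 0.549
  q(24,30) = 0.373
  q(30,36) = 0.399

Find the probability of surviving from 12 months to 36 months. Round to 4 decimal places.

P(survive 12→36) = (1 − 0.200) × (1 − 0.549) × (1 − 0.373) × (1 − 0.399).
= 0.800 × 0.451 × 0.627 × 0.601 = 0.135959.

0.1360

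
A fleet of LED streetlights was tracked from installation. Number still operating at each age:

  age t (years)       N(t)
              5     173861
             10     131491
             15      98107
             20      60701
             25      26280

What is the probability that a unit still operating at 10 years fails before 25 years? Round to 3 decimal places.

P(fail before 25 | operational at 10) = 1 − N(25)/N(10) = 1 − 26280/131491 = (105211)/131491 = 0.800138.

0.800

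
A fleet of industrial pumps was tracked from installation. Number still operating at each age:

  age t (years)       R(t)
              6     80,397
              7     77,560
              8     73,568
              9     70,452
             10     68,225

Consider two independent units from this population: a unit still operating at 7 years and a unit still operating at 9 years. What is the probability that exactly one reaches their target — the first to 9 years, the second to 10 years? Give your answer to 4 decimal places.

0.1175

p₁ = R(9)/R(7) = 70,452/77,560 = 0.908355; p₂ = R(10)/R(9) = 68,225/70,452 = 0.968390.
P(exactly one) = p₁(1−p₂) + (1−p₁)p₂ = 0.028713 + 0.088748 = 0.117461.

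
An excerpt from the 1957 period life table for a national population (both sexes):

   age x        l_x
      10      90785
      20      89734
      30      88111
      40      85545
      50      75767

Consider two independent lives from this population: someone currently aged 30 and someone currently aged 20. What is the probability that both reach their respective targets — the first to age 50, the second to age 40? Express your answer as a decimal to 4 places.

0.8198

p₁ = l_50/l_30 = 75767/88111 = 0.859904; p₂ = l_40/l_20 = 85545/89734 = 0.953318.
P(both) = p₁ × p₂ = 0.859904 × 0.953318 = 0.819762.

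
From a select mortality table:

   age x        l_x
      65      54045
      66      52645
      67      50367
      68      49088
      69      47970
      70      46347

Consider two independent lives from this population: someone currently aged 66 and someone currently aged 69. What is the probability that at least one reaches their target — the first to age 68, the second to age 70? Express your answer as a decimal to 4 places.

p₁ = l_68/l_66 = 49088/52645 = 0.932434; p₂ = l_70/l_69 = 46347/47970 = 0.966166.
P(at least one) = 1 − (1−p₁)(1−p₂) = 1 − 0.067566 × 0.033834 = 0.997714.

0.9977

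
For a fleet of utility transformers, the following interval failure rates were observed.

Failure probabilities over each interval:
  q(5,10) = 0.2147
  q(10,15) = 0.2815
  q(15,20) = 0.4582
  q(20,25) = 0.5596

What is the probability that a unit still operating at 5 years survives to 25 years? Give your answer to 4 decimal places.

0.1346

Chaining the interval survival probabilities: (1 − 0.2147) × (1 − 0.2815) × (1 − 0.4582) × (1 − 0.5596).
= 0.7853 × 0.7185 × 0.5418 × 0.4404 = 0.134632.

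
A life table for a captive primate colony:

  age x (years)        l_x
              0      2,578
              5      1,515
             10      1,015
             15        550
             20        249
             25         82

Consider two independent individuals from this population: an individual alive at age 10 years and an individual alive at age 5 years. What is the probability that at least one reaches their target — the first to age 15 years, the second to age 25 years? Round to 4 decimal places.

0.5667

p₁ = l_15/l_10 = 550/1,015 = 0.541872; p₂ = l_25/l_5 = 82/1,515 = 0.054125.
P(at least one) = 1 − (1−p₁)(1−p₂) = 1 − 0.458128 × 0.945875 = 0.566668.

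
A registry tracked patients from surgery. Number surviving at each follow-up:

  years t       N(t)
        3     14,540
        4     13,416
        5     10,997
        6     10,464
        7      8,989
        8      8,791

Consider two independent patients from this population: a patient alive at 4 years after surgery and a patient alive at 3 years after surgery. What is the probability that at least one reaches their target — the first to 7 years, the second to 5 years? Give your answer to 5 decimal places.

0.91959

p₁ = N(7)/N(4) = 8,989/13,416 = 0.670021; p₂ = N(5)/N(3) = 10,997/14,540 = 0.756327.
P(at least one) = 1 − (1−p₁)(1−p₂) = 1 − 0.329979 × 0.243673 = 0.919593.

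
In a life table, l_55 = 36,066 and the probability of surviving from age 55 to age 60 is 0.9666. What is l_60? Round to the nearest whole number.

34861

l_60 = l_55 × p = 36,066 × 0.9666 = 34861.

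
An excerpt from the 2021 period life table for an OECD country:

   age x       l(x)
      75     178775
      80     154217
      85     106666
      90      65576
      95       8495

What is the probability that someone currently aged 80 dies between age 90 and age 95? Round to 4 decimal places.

0.3701

This is the probability of reaching 90 but not 95, conditional on being alive at 80: (l(90) − l(95)) / l(80).
= (65576 − 8495) / 154217 = 57081 / 154217 = 0.370134.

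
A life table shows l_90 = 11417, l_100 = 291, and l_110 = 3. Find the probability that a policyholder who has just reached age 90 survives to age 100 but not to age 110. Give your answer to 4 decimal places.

0.0252

This is the probability of reaching 100 but not 110, conditional on being alive at 90: (l_100 − l_110) / l_90.
= (291 − 3) / 11417 = 288 / 11417 = 0.025226.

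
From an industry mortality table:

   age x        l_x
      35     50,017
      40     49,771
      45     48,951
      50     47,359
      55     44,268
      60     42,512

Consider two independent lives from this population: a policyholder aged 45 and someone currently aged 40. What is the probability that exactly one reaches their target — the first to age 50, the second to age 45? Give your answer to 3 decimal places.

0.048

p₁ = l_50/l_45 = 47,359/48,951 = 0.967478; p₂ = l_45/l_40 = 48,951/49,771 = 0.983525.
P(exactly one) = p₁(1−p₂) + (1−p₁)p₂ = 0.015939 + 0.031986 = 0.047925.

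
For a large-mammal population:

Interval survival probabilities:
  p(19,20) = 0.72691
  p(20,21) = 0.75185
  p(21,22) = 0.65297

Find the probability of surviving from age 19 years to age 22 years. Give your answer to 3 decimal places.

Chaining the interval survival probabilities: 0.72691 × 0.75185 × 0.65297.
= 0.356866.

0.357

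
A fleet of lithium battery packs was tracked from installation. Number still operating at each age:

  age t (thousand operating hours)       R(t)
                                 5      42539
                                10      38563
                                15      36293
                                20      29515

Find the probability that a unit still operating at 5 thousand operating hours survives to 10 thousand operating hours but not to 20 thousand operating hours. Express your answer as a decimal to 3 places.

0.213

This is the probability of reaching 10 but not 20, conditional on being operational at 5: (R(10) − R(20)) / R(5).
= (38563 − 29515) / 42539 = 9048 / 42539 = 0.212699.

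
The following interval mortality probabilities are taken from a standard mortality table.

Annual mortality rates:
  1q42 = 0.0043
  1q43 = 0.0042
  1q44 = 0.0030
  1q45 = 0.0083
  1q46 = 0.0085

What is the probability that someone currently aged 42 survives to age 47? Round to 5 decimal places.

5p42 = (1 − 0.0043) × (1 − 0.0042) × (1 − 0.0030) × (1 − 0.0083) × (1 − 0.0085).
= 0.9957 × 0.9958 × 0.9970 × 0.9917 × 0.9915 = 0.972006.

0.97201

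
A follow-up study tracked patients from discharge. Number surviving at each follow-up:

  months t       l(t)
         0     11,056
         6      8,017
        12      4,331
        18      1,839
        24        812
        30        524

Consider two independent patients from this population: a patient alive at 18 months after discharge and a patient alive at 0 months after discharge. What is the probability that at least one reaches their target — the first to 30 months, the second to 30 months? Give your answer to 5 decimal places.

p₁ = l(30)/l(18) = 524/1,839 = 0.284937; p₂ = l(30)/l(0) = 524/11,056 = 0.047395.
P(at least one) = 1 − (1−p₁)(1−p₂) = 1 − 0.715063 × 0.952605 = 0.318827.

0.31883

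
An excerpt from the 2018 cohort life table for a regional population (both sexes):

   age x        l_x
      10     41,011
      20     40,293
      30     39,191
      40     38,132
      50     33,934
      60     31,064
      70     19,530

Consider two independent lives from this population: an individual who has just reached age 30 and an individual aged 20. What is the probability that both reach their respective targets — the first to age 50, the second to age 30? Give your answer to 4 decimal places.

0.8422

p₁ = l_50/l_30 = 33,934/39,191 = 0.865862; p₂ = l_30/l_20 = 39,191/40,293 = 0.972650.
P(both) = p₁ × p₂ = 0.865862 × 0.972650 = 0.842181.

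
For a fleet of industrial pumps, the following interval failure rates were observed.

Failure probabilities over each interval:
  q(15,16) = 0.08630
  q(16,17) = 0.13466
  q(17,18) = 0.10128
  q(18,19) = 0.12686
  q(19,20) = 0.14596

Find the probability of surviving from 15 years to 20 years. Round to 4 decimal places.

Chaining the interval survival probabilities: (1 − 0.08630) × (1 − 0.13466) × (1 − 0.10128) × (1 − 0.12686) × (1 − 0.14596).
= 0.91370 × 0.86534 × 0.89872 × 0.87314 × 0.85404 = 0.529879.

0.5299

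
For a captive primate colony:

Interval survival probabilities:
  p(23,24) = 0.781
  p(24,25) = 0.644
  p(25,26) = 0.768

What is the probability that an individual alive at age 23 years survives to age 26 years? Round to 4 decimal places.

Survival from 23 to 26 is the product of surviving each interval: 0.781 × 0.644 × 0.768.
= 0.386276.

0.3863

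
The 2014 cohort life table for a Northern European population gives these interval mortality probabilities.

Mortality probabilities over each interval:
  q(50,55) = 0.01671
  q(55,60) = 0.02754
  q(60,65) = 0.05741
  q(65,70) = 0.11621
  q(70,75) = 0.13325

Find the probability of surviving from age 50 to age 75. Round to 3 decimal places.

0.690

Survival from 50 to 75 is the product of surviving each interval: (1 − 0.01671) × (1 − 0.02754) × (1 − 0.05741) × (1 − 0.11621) × (1 − 0.13325).
= 0.98329 × 0.97246 × 0.94259 × 0.88379 × 0.86675 = 0.690429.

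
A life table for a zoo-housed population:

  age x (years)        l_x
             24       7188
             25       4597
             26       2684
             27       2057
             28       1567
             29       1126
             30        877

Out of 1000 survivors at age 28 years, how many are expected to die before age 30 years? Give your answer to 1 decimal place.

The relevant probability is 1 − 877/1567 = 0.440332.
Expected number = 1000 × 0.440332 = 440.3.

440.3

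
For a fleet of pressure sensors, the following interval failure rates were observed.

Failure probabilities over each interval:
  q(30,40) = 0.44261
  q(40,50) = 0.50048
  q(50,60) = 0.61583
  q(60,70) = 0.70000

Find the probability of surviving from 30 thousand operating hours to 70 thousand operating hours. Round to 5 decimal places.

0.03209

P(survive 30→70) = (1 − 0.44261) × (1 − 0.50048) × (1 − 0.61583) × (1 − 0.70000).
= 0.55739 × 0.49952 × 0.38417 × 0.30000 = 0.032089.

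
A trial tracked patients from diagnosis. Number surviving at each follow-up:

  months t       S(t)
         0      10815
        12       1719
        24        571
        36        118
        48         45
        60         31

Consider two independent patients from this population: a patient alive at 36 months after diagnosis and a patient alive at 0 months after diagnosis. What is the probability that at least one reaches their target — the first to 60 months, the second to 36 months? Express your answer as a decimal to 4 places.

0.2708

p₁ = S(60)/S(36) = 31/118 = 0.262712; p₂ = S(36)/S(0) = 118/10815 = 0.010911.
P(at least one) = 1 − (1−p₁)(1−p₂) = 1 − 0.737288 × 0.989089 = 0.270757.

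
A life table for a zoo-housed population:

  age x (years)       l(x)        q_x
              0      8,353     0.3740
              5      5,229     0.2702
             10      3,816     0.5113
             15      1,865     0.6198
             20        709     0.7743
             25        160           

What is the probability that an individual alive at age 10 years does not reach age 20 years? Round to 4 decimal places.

P(die before 20 | alive at 10) = 1 − l(20)/l(10) = 1 − 709/3,816 = (3,107)/3,816 = 0.814203.

0.8142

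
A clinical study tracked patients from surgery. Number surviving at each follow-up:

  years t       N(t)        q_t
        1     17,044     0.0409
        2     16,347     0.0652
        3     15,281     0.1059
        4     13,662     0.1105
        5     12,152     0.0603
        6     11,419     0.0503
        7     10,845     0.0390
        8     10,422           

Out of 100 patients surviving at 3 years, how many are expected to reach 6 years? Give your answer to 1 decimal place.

74.7

The relevant probability is 11,419/15,281 = 0.747268.
Expected number = 100 × 0.747268 = 74.7.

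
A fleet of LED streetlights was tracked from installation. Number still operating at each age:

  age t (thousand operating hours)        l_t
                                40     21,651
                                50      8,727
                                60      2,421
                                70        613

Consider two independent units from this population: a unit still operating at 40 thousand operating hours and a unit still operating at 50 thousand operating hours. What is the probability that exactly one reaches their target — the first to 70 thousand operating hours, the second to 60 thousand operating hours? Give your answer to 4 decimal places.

0.2900

p₁ = l_70/l_40 = 613/21,651 = 0.028313; p₂ = l_60/l_50 = 2,421/8,727 = 0.277415.
P(exactly one) = p₁(1−p₂) + (1−p₁)p₂ = 0.020459 + 0.269561 = 0.290019.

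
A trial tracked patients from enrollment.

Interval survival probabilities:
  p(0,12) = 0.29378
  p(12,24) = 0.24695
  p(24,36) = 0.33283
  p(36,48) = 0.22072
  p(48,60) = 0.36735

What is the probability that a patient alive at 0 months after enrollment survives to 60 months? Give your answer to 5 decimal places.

0.00196

Chaining the interval survival probabilities: 0.29378 × 0.24695 × 0.33283 × 0.22072 × 0.36735.
= 0.001958.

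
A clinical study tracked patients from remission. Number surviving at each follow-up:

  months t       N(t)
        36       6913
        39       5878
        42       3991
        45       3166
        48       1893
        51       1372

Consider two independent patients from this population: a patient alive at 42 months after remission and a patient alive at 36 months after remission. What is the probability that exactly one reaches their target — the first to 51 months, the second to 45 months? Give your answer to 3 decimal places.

0.487

p₁ = N(51)/N(42) = 1372/3991 = 0.343773; p₂ = N(45)/N(36) = 3166/6913 = 0.457978.
P(exactly one) = p₁(1−p₂) + (1−p₁)p₂ = 0.186333 + 0.300538 = 0.486870.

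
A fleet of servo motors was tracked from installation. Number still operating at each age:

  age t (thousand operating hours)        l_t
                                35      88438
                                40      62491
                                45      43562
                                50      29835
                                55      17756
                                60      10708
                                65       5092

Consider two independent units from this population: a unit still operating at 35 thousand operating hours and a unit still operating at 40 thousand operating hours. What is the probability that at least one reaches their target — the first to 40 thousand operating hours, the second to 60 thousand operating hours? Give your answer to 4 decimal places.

p₁ = l_40/l_35 = 62491/88438 = 0.706608; p₂ = l_60/l_40 = 10708/62491 = 0.171353.
P(at least one) = 1 − (1−p₁)(1−p₂) = 1 − 0.293392 × 0.828647 = 0.756882.

0.7569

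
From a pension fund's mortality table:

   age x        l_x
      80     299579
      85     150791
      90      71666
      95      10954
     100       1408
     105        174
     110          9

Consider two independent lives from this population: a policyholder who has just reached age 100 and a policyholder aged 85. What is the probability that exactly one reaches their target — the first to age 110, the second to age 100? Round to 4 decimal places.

p₁ = l_110/l_100 = 9/1408 = 0.006392; p₂ = l_100/l_85 = 1408/150791 = 0.009337.
P(exactly one) = p₁(1−p₂) + (1−p₁)p₂ = 0.006332 + 0.009277 = 0.015610.

0.0156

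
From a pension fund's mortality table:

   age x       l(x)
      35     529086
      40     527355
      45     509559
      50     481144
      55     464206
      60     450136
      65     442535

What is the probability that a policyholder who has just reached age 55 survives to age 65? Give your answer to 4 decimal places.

The conditional survival probability is l(65)/l(55) = 442535/464206 = 0.953316.

0.9533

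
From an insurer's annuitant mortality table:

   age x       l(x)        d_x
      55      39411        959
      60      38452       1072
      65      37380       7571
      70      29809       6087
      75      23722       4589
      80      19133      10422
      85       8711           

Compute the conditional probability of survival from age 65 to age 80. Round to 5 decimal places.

0.51185

The conditional survival probability is l(80)/l(65) = 19133/37380 = 0.511851.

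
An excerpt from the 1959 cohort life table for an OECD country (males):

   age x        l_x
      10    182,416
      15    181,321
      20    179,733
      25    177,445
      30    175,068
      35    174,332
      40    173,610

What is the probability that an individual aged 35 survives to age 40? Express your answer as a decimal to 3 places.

We want 5p35 = l_40/l_35.
The conditional survival probability is l_40/l_35 = 173,610/174,332 = 0.995858.

0.996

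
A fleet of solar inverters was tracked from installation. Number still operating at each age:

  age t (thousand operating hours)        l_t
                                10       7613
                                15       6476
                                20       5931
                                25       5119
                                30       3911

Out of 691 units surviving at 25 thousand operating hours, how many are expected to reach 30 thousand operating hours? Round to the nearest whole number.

The relevant probability is 3911/5119 = 0.764016.
Expected number = 691 × 0.764016 = 528.

528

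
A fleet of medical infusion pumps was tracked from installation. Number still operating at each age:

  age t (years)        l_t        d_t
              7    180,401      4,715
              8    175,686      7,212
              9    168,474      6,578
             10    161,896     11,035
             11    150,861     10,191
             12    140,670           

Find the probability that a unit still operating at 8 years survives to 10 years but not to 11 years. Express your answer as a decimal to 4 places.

This is the probability of reaching 10 but not 11, conditional on being operational at 8: (l_10 − l_11) / l_8.
= (161,896 − 150,861) / 175,686 = 11,035 / 175,686 = 0.062811.

0.0628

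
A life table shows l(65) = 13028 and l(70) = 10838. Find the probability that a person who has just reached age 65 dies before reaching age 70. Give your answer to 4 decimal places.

0.1681

P(die before 70 | alive at 65) = 1 − l(70)/l(65) = 1 − 10838/13028 = (2190)/13028 = 0.168099.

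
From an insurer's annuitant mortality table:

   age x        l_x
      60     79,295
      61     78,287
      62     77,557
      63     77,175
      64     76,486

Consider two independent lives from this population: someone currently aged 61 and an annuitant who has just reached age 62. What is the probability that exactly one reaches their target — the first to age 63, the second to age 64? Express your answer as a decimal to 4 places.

p₁ = l_63/l_61 = 77,175/78,287 = 0.985796; p₂ = l_64/l_62 = 76,486/77,557 = 0.986191.
P(exactly one) = p₁(1−p₂) + (1−p₁)p₂ = 0.013613 + 0.014008 = 0.027621.

0.0276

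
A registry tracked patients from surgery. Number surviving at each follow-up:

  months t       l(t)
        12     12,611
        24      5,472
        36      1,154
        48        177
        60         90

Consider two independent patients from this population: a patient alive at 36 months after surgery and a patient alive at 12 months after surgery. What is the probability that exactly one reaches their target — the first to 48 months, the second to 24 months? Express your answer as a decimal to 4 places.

0.4542

p₁ = l(48)/l(36) = 177/1,154 = 0.153380; p₂ = l(24)/l(12) = 5,472/12,611 = 0.433907.
P(exactly one) = p₁(1−p₂) + (1−p₁)p₂ = 0.086827 + 0.367354 = 0.454182.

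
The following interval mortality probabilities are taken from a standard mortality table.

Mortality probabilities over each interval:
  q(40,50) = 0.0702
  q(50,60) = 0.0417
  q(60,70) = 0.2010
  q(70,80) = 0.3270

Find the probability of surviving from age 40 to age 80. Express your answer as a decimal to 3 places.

Survival from 40 to 80 is the product of surviving each interval: (1 − 0.0702) × (1 − 0.0417) × (1 − 0.2010) × (1 − 0.3270).
= 0.9298 × 0.9583 × 0.7990 × 0.6730 = 0.479129.

0.479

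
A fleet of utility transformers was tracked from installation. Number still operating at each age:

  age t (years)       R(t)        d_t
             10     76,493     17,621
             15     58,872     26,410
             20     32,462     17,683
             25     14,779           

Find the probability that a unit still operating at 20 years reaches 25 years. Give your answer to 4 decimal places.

The conditional survival probability is R(25)/R(20) = 14,779/32,462 = 0.455271.

0.4553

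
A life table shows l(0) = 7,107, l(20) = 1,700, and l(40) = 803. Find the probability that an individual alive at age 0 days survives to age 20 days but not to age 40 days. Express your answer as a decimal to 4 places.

0.1262

This is the probability of reaching 20 but not 40, conditional on being alive at 0: (l(20) − l(40)) / l(0).
= (1,700 − 803) / 7,107 = 897 / 7,107 = 0.126214.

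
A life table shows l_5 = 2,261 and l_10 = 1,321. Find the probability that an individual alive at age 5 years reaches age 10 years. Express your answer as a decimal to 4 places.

0.5843

The conditional survival probability is l_10/l_5 = 1,321/2,261 = 0.584255.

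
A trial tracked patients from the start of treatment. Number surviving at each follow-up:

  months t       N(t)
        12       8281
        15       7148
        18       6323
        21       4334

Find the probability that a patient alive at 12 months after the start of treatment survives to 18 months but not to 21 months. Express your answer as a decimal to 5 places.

0.24019

This is the probability of reaching 18 but not 21, conditional on being alive at 12: (N(18) − N(21)) / N(12).
= (6323 − 4334) / 8281 = 1989 / 8281 = 0.240188.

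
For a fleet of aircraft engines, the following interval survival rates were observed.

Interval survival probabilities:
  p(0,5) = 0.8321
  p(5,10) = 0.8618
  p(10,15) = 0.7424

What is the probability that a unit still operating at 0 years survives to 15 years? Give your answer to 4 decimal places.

Chaining the interval survival probabilities: 0.8321 × 0.8618 × 0.7424.
= 0.532378.

0.5324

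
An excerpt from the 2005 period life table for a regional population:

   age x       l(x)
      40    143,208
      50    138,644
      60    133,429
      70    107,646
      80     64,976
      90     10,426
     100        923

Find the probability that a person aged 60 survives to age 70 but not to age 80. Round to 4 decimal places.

This is the probability of reaching 70 but not 80, conditional on being alive at 60: (l(70) − l(80)) / l(60).
= (107,646 − 64,976) / 133,429 = 42,670 / 133,429 = 0.319796.

0.3198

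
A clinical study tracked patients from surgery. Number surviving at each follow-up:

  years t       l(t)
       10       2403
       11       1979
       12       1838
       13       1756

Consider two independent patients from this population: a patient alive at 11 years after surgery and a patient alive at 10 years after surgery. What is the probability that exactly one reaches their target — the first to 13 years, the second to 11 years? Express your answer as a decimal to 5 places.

0.24936

p₁ = l(13)/l(11) = 1756/1979 = 0.887317; p₂ = l(11)/l(10) = 1979/2403 = 0.823554.
P(exactly one) = p₁(1−p₂) + (1−p₁)p₂ = 0.156564 + 0.092801 = 0.249364.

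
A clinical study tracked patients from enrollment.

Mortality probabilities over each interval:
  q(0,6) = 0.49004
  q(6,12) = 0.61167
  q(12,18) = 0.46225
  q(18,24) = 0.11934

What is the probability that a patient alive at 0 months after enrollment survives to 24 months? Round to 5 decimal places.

0.09378

Chaining the interval survival probabilities: (1 − 0.49004) × (1 − 0.61167) × (1 − 0.46225) × (1 − 0.11934).
= 0.50996 × 0.38833 × 0.53775 × 0.88066 = 0.093783.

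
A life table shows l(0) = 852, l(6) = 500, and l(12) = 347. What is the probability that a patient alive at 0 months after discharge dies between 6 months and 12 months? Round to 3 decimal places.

This is the probability of reaching 6 but not 12, conditional on being alive at 0: (l(6) − l(12)) / l(0).
= (500 − 347) / 852 = 153 / 852 = 0.179577.

0.180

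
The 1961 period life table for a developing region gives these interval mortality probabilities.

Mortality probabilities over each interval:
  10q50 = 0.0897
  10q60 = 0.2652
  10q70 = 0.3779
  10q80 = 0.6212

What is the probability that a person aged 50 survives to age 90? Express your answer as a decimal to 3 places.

The overall survival probability is (1 − 0.0897) × (1 − 0.2652) × (1 − 0.3779) × (1 − 0.6212).
= 0.9103 × 0.7348 × 0.6221 × 0.3788 = 0.157625.

0.158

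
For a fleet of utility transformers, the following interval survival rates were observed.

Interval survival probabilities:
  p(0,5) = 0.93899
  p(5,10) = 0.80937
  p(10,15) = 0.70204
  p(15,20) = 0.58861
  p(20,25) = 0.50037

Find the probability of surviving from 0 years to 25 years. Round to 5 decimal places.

0.15714

Chaining the interval survival probabilities: 0.93899 × 0.80937 × 0.70204 × 0.58861 × 0.50037.
= 0.157141.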